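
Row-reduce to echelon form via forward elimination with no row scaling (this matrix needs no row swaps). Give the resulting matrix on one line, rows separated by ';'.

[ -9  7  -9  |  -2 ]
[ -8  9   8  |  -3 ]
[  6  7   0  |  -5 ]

Forward elimination:
R2 <- R2 - (8/9)*R1:  [     0   25/9     16  -11/9 ]
R3 <- R3 - (-2/3)*R1:  [     0   35/3     -6  -19/3 ]
R3 <- R3 - (21/5)*R2:  [      0       0  -366/5    -6/5 ]
Row echelon form:
[ -9     7      -9  |     -2 ]
[  0  25/9      16  |  -11/9 ]
[  0     0  -366/5  |   -6/5 ]

REF = [-9 7 -9 -2; 0 25/9 16 -11/9; 0 0 -366/5 -6/5]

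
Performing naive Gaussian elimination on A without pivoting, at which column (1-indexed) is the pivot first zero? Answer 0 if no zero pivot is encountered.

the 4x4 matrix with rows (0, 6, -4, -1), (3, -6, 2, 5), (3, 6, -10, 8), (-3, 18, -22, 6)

first zero-pivot column = 1

Naive forward elimination:
Pivot entry (1,1) is zero but row 2 has 3 in column 1 -> naive elimination stops; a row interchange (e.g. R1 <-> R2) would be required here.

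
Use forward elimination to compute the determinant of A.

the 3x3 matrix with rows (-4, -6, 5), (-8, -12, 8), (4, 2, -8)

Forward elimination:
R2 <- R2 - (2)*R1:  [  0   0  -2 ]
R3 <- R3 - (-1)*R1:  [  0  -4  -3 ]
R2 <-> R3   (pivot in column 2 was zero)
[ -4  -6   5 ]
[  0  -4  -3 ]
[  0   0  -2 ]
Upper-triangular form:
[ -4  -6   5 ]
[  0  -4  -3 ]
[  0   0  -2 ]
det(A) = (-1)^1 * (-4) * (-4) * (-2) = 32  (1 row swap -> sign -1)

det(A) = 32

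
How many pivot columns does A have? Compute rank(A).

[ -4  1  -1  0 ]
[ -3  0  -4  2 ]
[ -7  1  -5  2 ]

rank(A) = 2

Row reduction:
R2 <- R2 - (3/4)*R1:  [     0   -3/4  -13/4      2 ]
R3 <- R3 - (7/4)*R1:  [     0   -3/4  -13/4      2 ]
R3 <- R3 - (1)*R2:  [ 0  0  0  0 ]
Row echelon form:
[ -4     1     -1  0 ]
[  0  -3/4  -13/4  2 ]
[  0     0      0  0 ]
Nonzero rows / pivot columns: 2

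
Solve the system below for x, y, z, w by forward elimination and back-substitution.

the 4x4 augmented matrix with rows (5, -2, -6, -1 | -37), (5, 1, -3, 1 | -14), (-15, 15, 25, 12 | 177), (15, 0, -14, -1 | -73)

Forward elimination on [A|b]:
R2 <- R2 - (1)*R1:  [  0   3   3   2  23 ]
R3 <- R3 - (-3)*R1:  [  0   9   7   9  66 ]
R4 <- R4 - (3)*R1:  [  0   6   4   2  38 ]
R3 <- R3 - (3)*R2:  [  0   0  -2   3  -3 ]
R4 <- R4 - (2)*R2:  [  0   0  -2  -2  -8 ]
R4 <- R4 - (1)*R3:  [  0   0   0  -5  -5 ]
Row echelon form:
[ 5  -2  -6  -1  |  -37 ]
[ 0   3   3   2  |   23 ]
[ 0   0  -2   3  |   -3 ]
[ 0   0   0  -5  |   -5 ]
Back-substitution:
w = (-5) / -5 = 1
z = (-3 - (3)*(1)) / -2 = 3
y = (23 - (3)*(3) - (2)*(1)) / 3 = 4
x = (-37 - (-2)*(4) - (-6)*(3) - (-1)*(1)) / 5 = -2

(-2, 4, 3, 1)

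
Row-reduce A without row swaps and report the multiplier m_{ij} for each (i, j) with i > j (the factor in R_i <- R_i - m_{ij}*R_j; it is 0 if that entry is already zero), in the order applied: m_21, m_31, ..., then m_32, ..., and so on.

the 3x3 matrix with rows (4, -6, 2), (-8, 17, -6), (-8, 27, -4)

multipliers: -2, -2, 3

Forward elimination:
R2 <- R2 - (-2)*R1:  [  0   5  -2 ]
R3 <- R3 - (-2)*R1:  [  0  15   0 ]
R3 <- R3 - (3)*R2:  [ 0  0  6 ]
Multipliers (in order of application): m_{21} = -2, m_{31} = -2, m_{32} = 3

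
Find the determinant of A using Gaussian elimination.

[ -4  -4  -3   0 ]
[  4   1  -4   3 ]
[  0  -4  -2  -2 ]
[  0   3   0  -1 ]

det(A) = -328

Forward elimination:
R2 <- R2 - (-1)*R1:  [  0  -3  -7   3 ]
R3 <- R3 - (4/3)*R2:  [    0     0  22/3    -6 ]
R4 <- R4 - (-1)*R2:  [  0   0  -7   2 ]
R4 <- R4 - (-21/22)*R3:  [      0       0       0  -41/11 ]
Upper-triangular form:
[ -4  -4    -3       0 ]
[  0  -3    -7       3 ]
[  0   0  22/3      -6 ]
[  0   0     0  -41/11 ]
det(A) = (-1)^0 * (-4) * (-3) * (22/3) * (-41/11) = -328  (0 row swaps -> sign +1)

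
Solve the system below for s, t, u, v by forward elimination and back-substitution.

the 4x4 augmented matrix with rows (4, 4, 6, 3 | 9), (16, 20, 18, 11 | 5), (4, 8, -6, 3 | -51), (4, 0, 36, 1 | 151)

(3, -3, 4, -5)

Forward elimination on [A|b]:
R2 <- R2 - (4)*R1:  [   0    4   -6   -1  -31 ]
R3 <- R3 - (1)*R1:  [   0    4  -12    0  -60 ]
R4 <- R4 - (1)*R1:  [   0   -4   30   -2  142 ]
R3 <- R3 - (1)*R2:  [   0    0   -6    1  -29 ]
R4 <- R4 - (-1)*R2:  [   0    0   24   -3  111 ]
R4 <- R4 - (-4)*R3:  [  0   0   0   1  -5 ]
Row echelon form:
[ 4  4   6   3  |    9 ]
[ 0  4  -6  -1  |  -31 ]
[ 0  0  -6   1  |  -29 ]
[ 0  0   0   1  |   -5 ]
Back-substitution:
v = (-5) / 1 = -5
u = (-29 - (1)*(-5)) / -6 = 4
t = (-31 - (-6)*(4) - (-1)*(-5)) / 4 = -3
s = (9 - (4)*(-3) - (6)*(4) - (3)*(-5)) / 4 = 3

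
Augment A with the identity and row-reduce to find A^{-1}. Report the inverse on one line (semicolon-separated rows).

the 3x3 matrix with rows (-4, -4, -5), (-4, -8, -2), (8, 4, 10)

Gauss-Jordan on [A | I]:
R1 <- (1/-4)*R1:  [    1     1   5/4  |  -1/4     0     0 ]
R2 <- R2 - (-4)*R1:  [  0  -4   3  |  -1   1   0 ]
R3 <- R3 - (8)*R1:  [  0  -4   0  |   2   0   1 ]
R2 <- (1/-4)*R2:  [    0     1  -3/4  |   1/4  -1/4     0 ]
R1 <- R1 - (1)*R2:  [    1     0     2  |  -1/2   1/4     0 ]
R3 <- R3 - (-4)*R2:  [  0   0  -3  |   3  -1   1 ]
R3 <- (1/-3)*R3:  [    0     0     1  |    -1   1/3  -1/3 ]
R1 <- R1 - (2)*R3:  [     1      0      0  |    3/2  -5/12    2/3 ]
R2 <- R2 - (-3/4)*R3:  [    0     1     0  |  -1/2     0  -1/4 ]
Right block of [I | A^{-1}] is the inverse:
[  3/2  -5/12   2/3 ]
[ -1/2      0  -1/4 ]
[   -1    1/3  -1/3 ]

inverse = [3/2 -5/12 2/3; -1/2 0 -1/4; -1 1/3 -1/3]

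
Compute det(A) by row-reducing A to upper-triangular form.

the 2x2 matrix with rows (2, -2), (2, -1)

Forward elimination:
R2 <- R2 - (1)*R1:  [ 0  1 ]
Upper-triangular form:
[ 2  -2 ]
[ 0   1 ]
det(A) = (-1)^0 * (2) * (1) = 2  (0 row swaps -> sign +1)

det(A) = 2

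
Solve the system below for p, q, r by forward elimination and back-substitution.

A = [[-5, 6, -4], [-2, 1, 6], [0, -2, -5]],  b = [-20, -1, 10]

Forward elimination on [A|b]:
R2 <- R2 - (2/5)*R1:  [    0  -7/5  38/5     7 ]
R3 <- R3 - (10/7)*R2:  [      0       0  -111/7       0 ]
Row echelon form:
[ -5     6      -4  |  -20 ]
[  0  -7/5    38/5  |    7 ]
[  0     0  -111/7  |    0 ]
Back-substitution:
r = (0) / (-111/7) = 0
q = (7 - (38/5)*(0)) / (-7/5) = -5
p = (-20 - (6)*(-5) - (-4)*(0)) / -5 = -2

(-2, -5, 0)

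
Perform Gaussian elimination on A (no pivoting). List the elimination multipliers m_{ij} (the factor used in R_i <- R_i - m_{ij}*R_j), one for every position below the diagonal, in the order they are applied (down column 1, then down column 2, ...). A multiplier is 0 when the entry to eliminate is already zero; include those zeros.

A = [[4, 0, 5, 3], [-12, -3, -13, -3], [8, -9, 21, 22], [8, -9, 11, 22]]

Forward elimination:
R2 <- R2 - (-3)*R1:  [  0  -3   2   6 ]
R3 <- R3 - (2)*R1:  [  0  -9  11  16 ]
R4 <- R4 - (2)*R1:  [  0  -9   1  16 ]
R3 <- R3 - (3)*R2:  [  0   0   5  -2 ]
R4 <- R4 - (3)*R2:  [  0   0  -5  -2 ]
R4 <- R4 - (-1)*R3:  [  0   0   0  -4 ]
Multipliers (in order of application): m_{21} = -3, m_{31} = 2, m_{41} = 2, m_{32} = 3, m_{42} = 3, m_{43} = -1

multipliers: -3, 2, 2, 3, 3, -1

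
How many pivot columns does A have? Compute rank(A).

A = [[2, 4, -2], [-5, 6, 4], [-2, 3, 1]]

Row reduction:
R2 <- R2 - (-5/2)*R1:  [  0  16  -1 ]
R3 <- R3 - (-1)*R1:  [  0   7  -1 ]
R3 <- R3 - (7/16)*R2:  [     0      0  -9/16 ]
Row echelon form:
[ 2   4     -2 ]
[ 0  16     -1 ]
[ 0   0  -9/16 ]
Nonzero rows / pivot columns: 3

rank(A) = 3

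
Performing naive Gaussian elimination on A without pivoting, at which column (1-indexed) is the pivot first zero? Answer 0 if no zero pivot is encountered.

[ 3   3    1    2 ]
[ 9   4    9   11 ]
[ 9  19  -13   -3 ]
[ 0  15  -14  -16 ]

Naive forward elimination:
R2 <- R2 - (3)*R1:  [  0  -5   6   5 ]
R3 <- R3 - (3)*R1:  [   0   10  -16   -9 ]
R3 <- R3 - (-2)*R2:  [  0   0  -4   1 ]
R4 <- R4 - (-3)*R2:  [  0   0   4  -1 ]
R4 <- R4 - (-1)*R3:  [ 0  0  0  0 ]
Matrix at this point:
[ 3   3   1  2 ]
[ 0  -5   6  5 ]
[ 0   0  -4  1 ]
[ 0   0   0  0 ]
Pivot entry (4,4) in the last row is zero and there are no rows below to swap with -> zero pivot in column 4 (A is singular).

first zero-pivot column = 4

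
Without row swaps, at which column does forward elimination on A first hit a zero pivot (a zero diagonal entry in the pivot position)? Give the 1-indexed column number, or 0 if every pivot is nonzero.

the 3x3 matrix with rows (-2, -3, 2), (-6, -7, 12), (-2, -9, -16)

first zero-pivot column = 3

Naive forward elimination:
R2 <- R2 - (3)*R1:  [ 0  2  6 ]
R3 <- R3 - (1)*R1:  [   0   -6  -18 ]
R3 <- R3 - (-3)*R2:  [ 0  0  0 ]
Matrix at this point:
[ -2  -3  2 ]
[  0   2  6 ]
[  0   0  0 ]
Pivot entry (3,3) in the last row is zero and there are no rows below to swap with -> zero pivot in column 3 (A is singular).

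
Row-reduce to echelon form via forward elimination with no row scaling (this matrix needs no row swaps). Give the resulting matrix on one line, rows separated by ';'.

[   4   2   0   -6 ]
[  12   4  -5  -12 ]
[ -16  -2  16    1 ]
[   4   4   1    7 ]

Forward elimination:
R2 <- R2 - (3)*R1:  [  0  -2  -5   6 ]
R3 <- R3 - (-4)*R1:  [   0    6   16  -23 ]
R4 <- R4 - (1)*R1:  [  0   2   1  13 ]
R3 <- R3 - (-3)*R2:  [  0   0   1  -5 ]
R4 <- R4 - (-1)*R2:  [  0   0  -4  19 ]
R4 <- R4 - (-4)*R3:  [  0   0   0  -1 ]
Row echelon form:
[ 4   2   0  -6 ]
[ 0  -2  -5   6 ]
[ 0   0   1  -5 ]
[ 0   0   0  -1 ]

REF = [4 2 0 -6; 0 -2 -5 6; 0 0 1 -5; 0 0 0 -1]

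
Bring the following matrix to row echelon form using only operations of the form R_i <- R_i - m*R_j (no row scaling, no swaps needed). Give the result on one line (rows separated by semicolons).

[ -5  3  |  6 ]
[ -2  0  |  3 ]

REF = [-5 3 6; 0 -6/5 3/5]

Forward elimination:
R2 <- R2 - (2/5)*R1:  [    0  -6/5   3/5 ]
Row echelon form:
[ -5     3  |    6 ]
[  0  -6/5  |  3/5 ]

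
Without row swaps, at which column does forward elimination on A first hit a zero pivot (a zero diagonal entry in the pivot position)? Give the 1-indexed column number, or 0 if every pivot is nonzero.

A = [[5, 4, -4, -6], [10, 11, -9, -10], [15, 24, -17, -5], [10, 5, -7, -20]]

Naive forward elimination:
R2 <- R2 - (2)*R1:  [  0   3  -1   2 ]
R3 <- R3 - (3)*R1:  [  0  12  -5  13 ]
R4 <- R4 - (2)*R1:  [  0  -3   1  -8 ]
R3 <- R3 - (4)*R2:  [  0   0  -1   5 ]
R4 <- R4 - (-1)*R2:  [  0   0   0  -6 ]
All pivots nonzero; naive elimination completes without hitting a zero pivot.

first zero-pivot column = 0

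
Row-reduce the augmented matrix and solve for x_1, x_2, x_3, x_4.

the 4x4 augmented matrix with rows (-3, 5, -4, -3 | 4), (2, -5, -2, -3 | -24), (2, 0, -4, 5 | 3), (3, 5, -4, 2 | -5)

(-4, 1, 1, 3)

Forward elimination on [A|b]:
R2 <- R2 - (-2/3)*R1:  [     0   -5/3  -14/3     -5  -64/3 ]
R3 <- R3 - (-2/3)*R1:  [     0   10/3  -20/3      3   17/3 ]
R4 <- R4 - (-1)*R1:  [  0  10  -8  -1  -1 ]
R3 <- R3 - (-2)*R2:  [   0    0  -16   -7  -37 ]
R4 <- R4 - (-6)*R2:  [    0     0   -36   -31  -129 ]
R4 <- R4 - (9/4)*R3:  [      0       0       0   -61/4  -183/4 ]
Row echelon form:
[ -3     5     -4     -3  |       4 ]
[  0  -5/3  -14/3     -5  |   -64/3 ]
[  0     0    -16     -7  |     -37 ]
[  0     0      0  -61/4  |  -183/4 ]
Back-substitution:
x_4 = (-183/4) / (-61/4) = 3
x_3 = (-37 - (-7)*(3)) / -16 = 1
x_2 = (-64/3 - (-14/3)*(1) - (-5)*(3)) / (-5/3) = 1
x_1 = (4 - (5)*(1) - (-4)*(1) - (-3)*(3)) / -3 = -4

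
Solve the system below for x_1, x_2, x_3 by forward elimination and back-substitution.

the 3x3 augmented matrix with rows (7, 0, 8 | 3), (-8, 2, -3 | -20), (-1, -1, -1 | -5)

(5, 4, -4)

Forward elimination on [A|b]:
R2 <- R2 - (-8/7)*R1:  [      0       2    43/7  -116/7 ]
R3 <- R3 - (-1/7)*R1:  [     0     -1    1/7  -32/7 ]
R3 <- R3 - (-1/2)*R2:  [     0      0  45/14  -90/7 ]
Row echelon form:
[ 7  0      8  |       3 ]
[ 0  2   43/7  |  -116/7 ]
[ 0  0  45/14  |   -90/7 ]
Back-substitution:
x_3 = (-90/7) / (45/14) = -4
x_2 = (-116/7 - (43/7)*(-4)) / 2 = 4
x_1 = (3 - (8)*(-4)) / 7 = 5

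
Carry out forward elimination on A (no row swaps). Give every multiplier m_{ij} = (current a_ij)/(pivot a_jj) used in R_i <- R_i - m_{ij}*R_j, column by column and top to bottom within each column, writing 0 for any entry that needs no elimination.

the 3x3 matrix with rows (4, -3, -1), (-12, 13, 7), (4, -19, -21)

Forward elimination:
R2 <- R2 - (-3)*R1:  [ 0  4  4 ]
R3 <- R3 - (1)*R1:  [   0  -16  -20 ]
R3 <- R3 - (-4)*R2:  [  0   0  -4 ]
Multipliers (in order of application): m_{21} = -3, m_{31} = 1, m_{32} = -4

multipliers: -3, 1, -4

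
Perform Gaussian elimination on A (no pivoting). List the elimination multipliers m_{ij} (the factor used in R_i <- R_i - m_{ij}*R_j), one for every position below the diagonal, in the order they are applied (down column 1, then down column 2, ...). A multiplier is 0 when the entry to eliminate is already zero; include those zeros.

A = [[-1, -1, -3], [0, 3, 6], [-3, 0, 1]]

multipliers: 0, 3, 1

Forward elimination:
R2: entry in column 1 is already 0 -> m_{21} = 0 (no row operation needed)
R3 <- R3 - (3)*R1:  [  0   3  10 ]
R3 <- R3 - (1)*R2:  [ 0  0  4 ]
Multipliers (in order of application): m_{21} = 0, m_{31} = 3, m_{32} = 1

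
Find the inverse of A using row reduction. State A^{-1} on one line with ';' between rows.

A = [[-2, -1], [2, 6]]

Gauss-Jordan on [A | I]:
R1 <- (1/-2)*R1:  [    1   1/2  |  -1/2     0 ]
R2 <- R2 - (2)*R1:  [ 0  5  |  1  1 ]
R2 <- (1/5)*R2:  [   0    1  |  1/5  1/5 ]
R1 <- R1 - (1/2)*R2:  [     1      0  |   -3/5  -1/10 ]
Right block of [I | A^{-1}] is the inverse:
[ -3/5  -1/10 ]
[  1/5    1/5 ]

inverse = [-3/5 -1/10; 1/5 1/5]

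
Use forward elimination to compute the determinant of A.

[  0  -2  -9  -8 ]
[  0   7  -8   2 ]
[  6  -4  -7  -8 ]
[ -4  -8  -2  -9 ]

det(A) = 534

Forward elimination:
R1 <-> R3   (pivot in column 1 was zero)
[  6  -4  -7  -8 ]
[  0   7  -8   2 ]
[  0  -2  -9  -8 ]
[ -4  -8  -2  -9 ]
R4 <- R4 - (-2/3)*R1:  [     0  -32/3  -20/3  -43/3 ]
R3 <- R3 - (-2/7)*R2:  [     0      0  -79/7  -52/7 ]
R4 <- R4 - (-32/21)*R2:  [      0       0  -132/7   -79/7 ]
R4 <- R4 - (132/79)*R3:  [     0      0      0  89/79 ]
Upper-triangular form:
[ 6  -4     -7     -8 ]
[ 0   7     -8      2 ]
[ 0   0  -79/7  -52/7 ]
[ 0   0      0  89/79 ]
det(A) = (-1)^1 * (6) * (7) * (-79/7) * (89/79) = 534  (1 row swap -> sign -1)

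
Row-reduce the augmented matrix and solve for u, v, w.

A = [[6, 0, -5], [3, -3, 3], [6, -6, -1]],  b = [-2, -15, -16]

Forward elimination on [A|b]:
R2 <- R2 - (1/2)*R1:  [    0    -3  11/2   -14 ]
R3 <- R3 - (1)*R1:  [   0   -6    4  -14 ]
R3 <- R3 - (2)*R2:  [  0   0  -7  14 ]
Row echelon form:
[ 6   0    -5  |   -2 ]
[ 0  -3  11/2  |  -14 ]
[ 0   0    -7  |   14 ]
Back-substitution:
w = (14) / -7 = -2
v = (-14 - (11/2)*(-2)) / -3 = 1
u = (-2 - (-5)*(-2)) / 6 = -2

(-2, 1, -2)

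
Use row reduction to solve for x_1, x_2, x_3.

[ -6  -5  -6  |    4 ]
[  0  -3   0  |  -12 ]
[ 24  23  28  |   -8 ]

Forward elimination on [A|b]:
R3 <- R3 - (-4)*R1:  [ 0  3  4  8 ]
R3 <- R3 - (-1)*R2:  [  0   0   4  -4 ]
Row echelon form:
[ -6  -5  -6  |    4 ]
[  0  -3   0  |  -12 ]
[  0   0   4  |   -4 ]
Back-substitution:
x_3 = (-4) / 4 = -1
x_2 = (-12) / -3 = 4
x_1 = (4 - (-5)*(4) - (-6)*(-1)) / -6 = -3

(-3, 4, -1)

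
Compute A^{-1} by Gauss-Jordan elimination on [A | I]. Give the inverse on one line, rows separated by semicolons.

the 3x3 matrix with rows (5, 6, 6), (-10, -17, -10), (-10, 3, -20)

inverse = [37/5 69/25 21/25; -2 -4/5 -1/5; -4 -3/2 -1/2]

Gauss-Jordan on [A | I]:
R1 <- (1/5)*R1:  [   1  6/5  6/5  |  1/5    0    0 ]
R2 <- R2 - (-10)*R1:  [  0  -5   2  |   2   1   0 ]
R3 <- R3 - (-10)*R1:  [  0  15  -8  |   2   0   1 ]
R2 <- (1/-5)*R2:  [    0     1  -2/5  |  -2/5  -1/5     0 ]
R1 <- R1 - (6/5)*R2:  [     1      0  42/25  |  17/25   6/25      0 ]
R3 <- R3 - (15)*R2:  [  0   0  -2  |   8   3   1 ]
R3 <- (1/-2)*R3:  [    0     0     1  |    -4  -3/2  -1/2 ]
R1 <- R1 - (42/25)*R3:  [     1      0      0  |   37/5  69/25  21/25 ]
R2 <- R2 - (-2/5)*R3:  [    0     1     0  |    -2  -4/5  -1/5 ]
Right block of [I | A^{-1}] is the inverse:
[ 37/5  69/25  21/25 ]
[   -2   -4/5   -1/5 ]
[   -4   -3/2   -1/2 ]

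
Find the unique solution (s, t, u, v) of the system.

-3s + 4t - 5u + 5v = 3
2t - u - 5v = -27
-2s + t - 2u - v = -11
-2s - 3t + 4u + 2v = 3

(4, -5, -3, 4)

Forward elimination on [A|b]:
R3 <- R3 - (2/3)*R1:  [     0   -5/3    4/3  -13/3    -13 ]
R4 <- R4 - (2/3)*R1:  [     0  -17/3   22/3   -4/3      1 ]
R3 <- R3 - (-5/6)*R2:  [     0      0    1/2  -17/2  -71/2 ]
R4 <- R4 - (-17/6)*R2:  [      0       0     9/2   -31/2  -151/2 ]
R4 <- R4 - (9)*R3:  [   0    0    0   61  244 ]
Row echelon form:
[ -3  4   -5      5  |      3 ]
[  0  2   -1     -5  |    -27 ]
[  0  0  1/2  -17/2  |  -71/2 ]
[  0  0    0     61  |    244 ]
Back-substitution:
v = (244) / 61 = 4
u = (-71/2 - (-17/2)*(4)) / (1/2) = -3
t = (-27 - (-1)*(-3) - (-5)*(4)) / 2 = -5
s = (3 - (4)*(-5) - (-5)*(-3) - (5)*(4)) / -3 = 4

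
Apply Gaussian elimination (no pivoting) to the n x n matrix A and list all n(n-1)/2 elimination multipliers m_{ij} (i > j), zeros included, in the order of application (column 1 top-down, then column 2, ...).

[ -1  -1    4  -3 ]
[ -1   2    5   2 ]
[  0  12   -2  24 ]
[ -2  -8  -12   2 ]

Forward elimination:
R2 <- R2 - (1)*R1:  [ 0  3  1  5 ]
R3: entry in column 1 is already 0 -> m_{31} = 0 (no row operation needed)
R4 <- R4 - (2)*R1:  [   0   -6  -20    8 ]
R3 <- R3 - (4)*R2:  [  0   0  -6   4 ]
R4 <- R4 - (-2)*R2:  [   0    0  -18   18 ]
R4 <- R4 - (3)*R3:  [ 0  0  0  6 ]
Multipliers (in order of application): m_{21} = 1, m_{31} = 0, m_{41} = 2, m_{32} = 4, m_{42} = -2, m_{43} = 3

multipliers: 1, 0, 2, 4, -2, 3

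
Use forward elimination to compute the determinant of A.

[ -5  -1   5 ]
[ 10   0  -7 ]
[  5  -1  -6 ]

det(A) = -40

Forward elimination:
R2 <- R2 - (-2)*R1:  [  0  -2   3 ]
R3 <- R3 - (-1)*R1:  [  0  -2  -1 ]
R3 <- R3 - (1)*R2:  [  0   0  -4 ]
Upper-triangular form:
[ -5  -1   5 ]
[  0  -2   3 ]
[  0   0  -4 ]
det(A) = (-1)^0 * (-5) * (-2) * (-4) = -40  (0 row swaps -> sign +1)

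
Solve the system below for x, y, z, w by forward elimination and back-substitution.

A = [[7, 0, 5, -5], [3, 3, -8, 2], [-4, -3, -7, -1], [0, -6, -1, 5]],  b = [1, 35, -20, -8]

(3, 4, -1, 3)

Forward elimination on [A|b]:
R2 <- R2 - (3/7)*R1:  [     0      3  -71/7   29/7  242/7 ]
R3 <- R3 - (-4/7)*R1:  [      0      -3   -29/7   -27/7  -136/7 ]
R3 <- R3 - (-1)*R2:  [      0       0  -100/7     2/7   106/7 ]
R4 <- R4 - (-2)*R2:  [      0       0  -149/7    93/7   428/7 ]
R4 <- R4 - (149/100)*R3:  [       0        0        0   643/50  1929/50 ]
Row echelon form:
[ 7  0       5      -5  |        1 ]
[ 0  3   -71/7    29/7  |    242/7 ]
[ 0  0  -100/7     2/7  |    106/7 ]
[ 0  0       0  643/50  |  1929/50 ]
Back-substitution:
w = (1929/50) / (643/50) = 3
z = (106/7 - (2/7)*(3)) / (-100/7) = -1
y = (242/7 - (-71/7)*(-1) - (29/7)*(3)) / 3 = 4
x = (1 - (5)*(-1) - (-5)*(3)) / 7 = 3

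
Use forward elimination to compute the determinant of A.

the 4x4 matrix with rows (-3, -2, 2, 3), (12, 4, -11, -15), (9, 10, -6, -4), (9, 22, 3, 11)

Forward elimination:
R2 <- R2 - (-4)*R1:  [  0  -4  -3  -3 ]
R3 <- R3 - (-3)*R1:  [ 0  4  0  5 ]
R4 <- R4 - (-3)*R1:  [  0  16   9  20 ]
R3 <- R3 - (-1)*R2:  [  0   0  -3   2 ]
R4 <- R4 - (-4)*R2:  [  0   0  -3   8 ]
R4 <- R4 - (1)*R3:  [ 0  0  0  6 ]
Upper-triangular form:
[ -3  -2   2   3 ]
[  0  -4  -3  -3 ]
[  0   0  -3   2 ]
[  0   0   0   6 ]
det(A) = (-1)^0 * (-3) * (-4) * (-3) * (6) = -216  (0 row swaps -> sign +1)

det(A) = -216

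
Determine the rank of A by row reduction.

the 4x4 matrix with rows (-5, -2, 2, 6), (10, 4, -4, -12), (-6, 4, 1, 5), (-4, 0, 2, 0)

Row reduction:
R2 <- R2 - (-2)*R1:  [ 0  0  0  0 ]
R3 <- R3 - (6/5)*R1:  [     0   32/5   -7/5  -11/5 ]
R4 <- R4 - (4/5)*R1:  [     0    8/5    2/5  -24/5 ]
R2 <-> R3   (pivot in column 2 was zero)
[ -5    -2     2      6 ]
[  0  32/5  -7/5  -11/5 ]
[  0     0     0      0 ]
[  0   8/5   2/5  -24/5 ]
R4 <- R4 - (1/4)*R2:  [     0      0    3/4  -17/4 ]
R3 <-> R4   (pivot in column 3 was zero)
[ -5    -2     2      6 ]
[  0  32/5  -7/5  -11/5 ]
[  0     0   3/4  -17/4 ]
[  0     0     0      0 ]
Row echelon form:
[ -5    -2     2      6 ]
[  0  32/5  -7/5  -11/5 ]
[  0     0   3/4  -17/4 ]
[  0     0     0      0 ]
Nonzero rows / pivot columns: 3

rank(A) = 3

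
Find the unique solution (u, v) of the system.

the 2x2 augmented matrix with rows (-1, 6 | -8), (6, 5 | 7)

(2, -1)

Forward elimination on [A|b]:
R2 <- R2 - (-6)*R1:  [   0   41  -41 ]
Row echelon form:
[ -1   6  |   -8 ]
[  0  41  |  -41 ]
Back-substitution:
v = (-41) / 41 = -1
u = (-8 - (6)*(-1)) / -1 = 2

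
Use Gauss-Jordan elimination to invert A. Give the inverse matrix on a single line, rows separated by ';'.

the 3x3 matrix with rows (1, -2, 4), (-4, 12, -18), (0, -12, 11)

Gauss-Jordan on [A | I]:
R2 <- R2 - (-4)*R1:  [  0   4  -2  |   4   1   0 ]
R2 <- (1/4)*R2:  [    0     1  -1/2  |     1   1/4     0 ]
R1 <- R1 - (-2)*R2:  [   1    0    3  |    3  1/2    0 ]
R3 <- R3 - (-12)*R2:  [  0   0   5  |  12   3   1 ]
R3 <- (1/5)*R3:  [    0     0     1  |  12/5   3/5   1/5 ]
R1 <- R1 - (3)*R3:  [      1       0       0  |   -21/5  -13/10    -3/5 ]
R2 <- R2 - (-1/2)*R3:  [     0      1      0  |   11/5  11/20   1/10 ]
Right block of [I | A^{-1}] is the inverse:
[ -21/5  -13/10  -3/5 ]
[  11/5   11/20  1/10 ]
[  12/5     3/5   1/5 ]

inverse = [-21/5 -13/10 -3/5; 11/5 11/20 1/10; 12/5 3/5 1/5]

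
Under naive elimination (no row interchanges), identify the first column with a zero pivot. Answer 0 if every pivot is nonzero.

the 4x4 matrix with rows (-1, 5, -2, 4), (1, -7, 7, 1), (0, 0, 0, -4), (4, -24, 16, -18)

first zero-pivot column = 3

Naive forward elimination:
R2 <- R2 - (-1)*R1:  [  0  -2   5   5 ]
R4 <- R4 - (-4)*R1:  [  0  -4   8  -2 ]
R4 <- R4 - (2)*R2:  [   0    0   -2  -12 ]
Matrix at this point:
[ -1   5  -2    4 ]
[  0  -2   5    5 ]
[  0   0   0   -4 ]
[  0   0  -2  -12 ]
Pivot entry (3,3) is zero but row 4 has -2 in column 3 -> naive elimination stops; a row interchange (e.g. R3 <-> R4) would be required here.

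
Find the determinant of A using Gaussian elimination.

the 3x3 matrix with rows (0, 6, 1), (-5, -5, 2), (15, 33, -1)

Forward elimination:
R1 <-> R2   (pivot in column 1 was zero)
[ -5  -5   2 ]
[  0   6   1 ]
[ 15  33  -1 ]
R3 <- R3 - (-3)*R1:  [  0  18   5 ]
R3 <- R3 - (3)*R2:  [ 0  0  2 ]
Upper-triangular form:
[ -5  -5  2 ]
[  0   6  1 ]
[  0   0  2 ]
det(A) = (-1)^1 * (-5) * (6) * (2) = 60  (1 row swap -> sign -1)

det(A) = 60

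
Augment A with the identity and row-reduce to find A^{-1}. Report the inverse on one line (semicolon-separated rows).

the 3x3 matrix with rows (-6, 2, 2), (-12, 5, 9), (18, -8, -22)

inverse = [-19/18 7/9 2/9; -17/6 8/3 5/6; 1/6 -1/3 -1/6]

Gauss-Jordan on [A | I]:
R1 <- (1/-6)*R1:  [    1  -1/3  -1/3  |  -1/6     0     0 ]
R2 <- R2 - (-12)*R1:  [  0   1   5  |  -2   1   0 ]
R3 <- R3 - (18)*R1:  [   0   -2  -16  |    3    0    1 ]
R1 <- R1 - (-1/3)*R2:  [    1     0   4/3  |  -5/6   1/3     0 ]
R3 <- R3 - (-2)*R2:  [  0   0  -6  |  -1   2   1 ]
R3 <- (1/-6)*R3:  [    0     0     1  |   1/6  -1/3  -1/6 ]
R1 <- R1 - (4/3)*R3:  [      1       0       0  |  -19/18     7/9     2/9 ]
R2 <- R2 - (5)*R3:  [     0      1      0  |  -17/6    8/3    5/6 ]
Right block of [I | A^{-1}] is the inverse:
[ -19/18   7/9   2/9 ]
[  -17/6   8/3   5/6 ]
[    1/6  -1/3  -1/6 ]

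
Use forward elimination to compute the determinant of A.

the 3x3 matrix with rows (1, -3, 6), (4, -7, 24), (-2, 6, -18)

det(A) = -30

Forward elimination:
R2 <- R2 - (4)*R1:  [ 0  5  0 ]
R3 <- R3 - (-2)*R1:  [  0   0  -6 ]
Upper-triangular form:
[ 1  -3   6 ]
[ 0   5   0 ]
[ 0   0  -6 ]
det(A) = (-1)^0 * (1) * (5) * (-6) = -30  (0 row swaps -> sign +1)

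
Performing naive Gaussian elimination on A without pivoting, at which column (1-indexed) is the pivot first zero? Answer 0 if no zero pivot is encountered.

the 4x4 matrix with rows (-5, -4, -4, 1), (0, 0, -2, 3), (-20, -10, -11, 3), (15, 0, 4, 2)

first zero-pivot column = 2

Naive forward elimination:
R3 <- R3 - (4)*R1:  [  0   6   5  -1 ]
R4 <- R4 - (-3)*R1:  [   0  -12   -8    5 ]
Matrix at this point:
[ -5   -4  -4   1 ]
[  0    0  -2   3 ]
[  0    6   5  -1 ]
[  0  -12  -8   5 ]
Pivot entry (2,2) is zero but row 3 has 6 in column 2 -> naive elimination stops; a row interchange (e.g. R2 <-> R3) would be required here.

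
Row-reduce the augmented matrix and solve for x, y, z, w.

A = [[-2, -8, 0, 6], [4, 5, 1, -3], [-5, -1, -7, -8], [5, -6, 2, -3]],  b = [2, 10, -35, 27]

Forward elimination on [A|b]:
R2 <- R2 - (-2)*R1:  [   0  -11    1    9   14 ]
R3 <- R3 - (5/2)*R1:  [   0   19   -7  -23  -40 ]
R4 <- R4 - (-5/2)*R1:  [   0  -26    2   12   32 ]
R3 <- R3 - (-19/11)*R2:  [       0        0   -58/11   -82/11  -174/11 ]
R4 <- R4 - (26/11)*R2:  [       0        0    -4/11  -102/11   -12/11 ]
R4 <- R4 - (2/29)*R3:  [       0        0        0  -254/29        0 ]
Row echelon form:
[ -2   -8       0        6  |        2 ]
[  0  -11       1        9  |       14 ]
[  0    0  -58/11   -82/11  |  -174/11 ]
[  0    0       0  -254/29  |        0 ]
Back-substitution:
w = (0) / (-254/29) = 0
z = (-174/11 - (-82/11)*(0)) / (-58/11) = 3
y = (14 - (1)*(3) - (9)*(0)) / -11 = -1
x = (2 - (-8)*(-1) - (6)*(0)) / -2 = 3

(3, -1, 3, 0)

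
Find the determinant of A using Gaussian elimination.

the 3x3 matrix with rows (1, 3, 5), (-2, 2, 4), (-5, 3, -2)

Forward elimination:
R2 <- R2 - (-2)*R1:  [  0   8  14 ]
R3 <- R3 - (-5)*R1:  [  0  18  23 ]
R3 <- R3 - (9/4)*R2:  [     0      0  -17/2 ]
Upper-triangular form:
[ 1  3      5 ]
[ 0  8     14 ]
[ 0  0  -17/2 ]
det(A) = (-1)^0 * (1) * (8) * (-17/2) = -68  (0 row swaps -> sign +1)

det(A) = -68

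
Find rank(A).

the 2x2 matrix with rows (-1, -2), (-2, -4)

rank(A) = 1

Row reduction:
R2 <- R2 - (2)*R1:  [ 0  0 ]
Row echelon form:
[ -1  -2 ]
[  0   0 ]
Nonzero rows / pivot columns: 1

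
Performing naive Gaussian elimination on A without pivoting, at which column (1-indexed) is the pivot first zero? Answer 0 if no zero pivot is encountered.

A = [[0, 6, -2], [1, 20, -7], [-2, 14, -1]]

first zero-pivot column = 1

Naive forward elimination:
Pivot entry (1,1) is zero but row 2 has 1 in column 1 -> naive elimination stops; a row interchange (e.g. R1 <-> R2) would be required here.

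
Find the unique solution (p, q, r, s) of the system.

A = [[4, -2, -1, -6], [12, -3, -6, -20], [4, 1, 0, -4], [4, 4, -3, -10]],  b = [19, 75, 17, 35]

Forward elimination on [A|b]:
R2 <- R2 - (3)*R1:  [  0   3  -3  -2  18 ]
R3 <- R3 - (1)*R1:  [  0   3   1   2  -2 ]
R4 <- R4 - (1)*R1:  [  0   6  -2  -4  16 ]
R3 <- R3 - (1)*R2:  [   0    0    4    4  -20 ]
R4 <- R4 - (2)*R2:  [   0    0    4    0  -20 ]
R4 <- R4 - (1)*R3:  [  0   0   0  -4   0 ]
Row echelon form:
[ 4  -2  -1  -6  |   19 ]
[ 0   3  -3  -2  |   18 ]
[ 0   0   4   4  |  -20 ]
[ 0   0   0  -4  |    0 ]
Back-substitution:
s = (0) / -4 = 0
r = (-20 - (4)*(0)) / 4 = -5
q = (18 - (-3)*(-5) - (-2)*(0)) / 3 = 1
p = (19 - (-2)*(1) - (-1)*(-5) - (-6)*(0)) / 4 = 4

(4, 1, -5, 0)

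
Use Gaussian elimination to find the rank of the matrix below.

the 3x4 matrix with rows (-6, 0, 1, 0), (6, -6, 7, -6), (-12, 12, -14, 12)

Row reduction:
R2 <- R2 - (-1)*R1:  [  0  -6   8  -6 ]
R3 <- R3 - (2)*R1:  [   0   12  -16   12 ]
R3 <- R3 - (-2)*R2:  [ 0  0  0  0 ]
Row echelon form:
[ -6   0  1   0 ]
[  0  -6  8  -6 ]
[  0   0  0   0 ]
Nonzero rows / pivot columns: 2

rank(A) = 2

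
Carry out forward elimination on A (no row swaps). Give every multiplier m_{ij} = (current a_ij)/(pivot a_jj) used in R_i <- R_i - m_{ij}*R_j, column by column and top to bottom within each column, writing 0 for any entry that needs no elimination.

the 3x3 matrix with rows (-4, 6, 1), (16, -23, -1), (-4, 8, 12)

multipliers: -4, 1, 2

Forward elimination:
R2 <- R2 - (-4)*R1:  [ 0  1  3 ]
R3 <- R3 - (1)*R1:  [  0   2  11 ]
R3 <- R3 - (2)*R2:  [ 0  0  5 ]
Multipliers (in order of application): m_{21} = -4, m_{31} = 1, m_{32} = 2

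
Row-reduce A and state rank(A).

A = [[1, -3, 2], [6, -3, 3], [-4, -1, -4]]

rank(A) = 3

Row reduction:
R2 <- R2 - (6)*R1:  [  0  15  -9 ]
R3 <- R3 - (-4)*R1:  [   0  -13    4 ]
R3 <- R3 - (-13/15)*R2:  [     0      0  -19/5 ]
Row echelon form:
[ 1  -3      2 ]
[ 0  15     -9 ]
[ 0   0  -19/5 ]
Nonzero rows / pivot columns: 3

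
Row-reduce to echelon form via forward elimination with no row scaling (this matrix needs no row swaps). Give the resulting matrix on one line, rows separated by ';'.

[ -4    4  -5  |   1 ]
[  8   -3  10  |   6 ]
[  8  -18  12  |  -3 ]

REF = [-4 4 -5 1; 0 5 0 8; 0 0 2 15]

Forward elimination:
R2 <- R2 - (-2)*R1:  [ 0  5  0  8 ]
R3 <- R3 - (-2)*R1:  [   0  -10    2   -1 ]
R3 <- R3 - (-2)*R2:  [  0   0   2  15 ]
Row echelon form:
[ -4  4  -5  |   1 ]
[  0  5   0  |   8 ]
[  0  0   2  |  15 ]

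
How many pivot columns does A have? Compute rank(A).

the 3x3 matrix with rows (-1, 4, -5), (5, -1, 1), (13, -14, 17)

rank(A) = 2

Row reduction:
R2 <- R2 - (-5)*R1:  [   0   19  -24 ]
R3 <- R3 - (-13)*R1:  [   0   38  -48 ]
R3 <- R3 - (2)*R2:  [ 0  0  0 ]
Row echelon form:
[ -1   4   -5 ]
[  0  19  -24 ]
[  0   0    0 ]
Nonzero rows / pivot columns: 2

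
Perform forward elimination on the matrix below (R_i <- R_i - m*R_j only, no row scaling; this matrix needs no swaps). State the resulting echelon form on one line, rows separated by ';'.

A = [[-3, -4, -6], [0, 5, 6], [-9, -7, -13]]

REF = [-3 -4 -6; 0 5 6; 0 0 -1]

Forward elimination:
R3 <- R3 - (3)*R1:  [ 0  5  5 ]
R3 <- R3 - (1)*R2:  [  0   0  -1 ]
Row echelon form:
[ -3  -4  -6 ]
[  0   5   6 ]
[  0   0  -1 ]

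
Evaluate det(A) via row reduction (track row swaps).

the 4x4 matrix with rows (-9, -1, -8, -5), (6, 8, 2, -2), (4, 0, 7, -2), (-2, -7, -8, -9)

det(A) = 5534

Forward elimination:
R2 <- R2 - (-2/3)*R1:  [     0   22/3  -10/3  -16/3 ]
R3 <- R3 - (-4/9)*R1:  [     0   -4/9   31/9  -38/9 ]
R4 <- R4 - (2/9)*R1:  [     0  -61/9  -56/9  -71/9 ]
R3 <- R3 - (-2/33)*R2:  [      0       0  107/33  -50/11 ]
R4 <- R4 - (-61/66)*R2:  [       0        0  -307/33  -141/11 ]
R4 <- R4 - (-307/107)*R3:  [         0          0          0  -2767/107 ]
Upper-triangular form:
[ -9    -1      -8         -5 ]
[  0  22/3   -10/3      -16/3 ]
[  0     0  107/33     -50/11 ]
[  0     0       0  -2767/107 ]
det(A) = (-1)^0 * (-9) * (22/3) * (107/33) * (-2767/107) = 5534  (0 row swaps -> sign +1)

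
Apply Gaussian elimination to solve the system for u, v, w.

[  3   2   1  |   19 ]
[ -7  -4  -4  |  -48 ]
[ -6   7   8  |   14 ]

(4, 2, 3)

Forward elimination on [A|b]:
R2 <- R2 - (-7/3)*R1:  [     0    2/3   -5/3  -11/3 ]
R3 <- R3 - (-2)*R1:  [  0  11  10  52 ]
R3 <- R3 - (33/2)*R2:  [     0      0   75/2  225/2 ]
Row echelon form:
[ 3    2     1  |     19 ]
[ 0  2/3  -5/3  |  -11/3 ]
[ 0    0  75/2  |  225/2 ]
Back-substitution:
w = (225/2) / (75/2) = 3
v = (-11/3 - (-5/3)*(3)) / (2/3) = 2
u = (19 - (2)*(2) - (1)*(3)) / 3 = 4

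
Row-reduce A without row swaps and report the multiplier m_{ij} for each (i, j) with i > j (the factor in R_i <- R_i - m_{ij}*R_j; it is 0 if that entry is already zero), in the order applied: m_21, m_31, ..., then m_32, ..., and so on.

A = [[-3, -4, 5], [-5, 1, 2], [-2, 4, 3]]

multipliers: 5/3, 2/3, 20/23

Forward elimination:
R2 <- R2 - (5/3)*R1:  [     0   23/3  -19/3 ]
R3 <- R3 - (2/3)*R1:  [    0  20/3  -1/3 ]
R3 <- R3 - (20/23)*R2:  [      0       0  119/23 ]
Multipliers (in order of application): m_{21} = 5/3, m_{31} = 2/3, m_{32} = 20/23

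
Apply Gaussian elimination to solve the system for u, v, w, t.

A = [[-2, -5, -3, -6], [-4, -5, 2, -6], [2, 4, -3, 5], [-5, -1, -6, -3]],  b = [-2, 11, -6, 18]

Forward elimination on [A|b]:
R2 <- R2 - (2)*R1:  [  0   5   8   6  15 ]
R3 <- R3 - (-1)*R1:  [  0  -1  -6  -1  -8 ]
R4 <- R4 - (5/2)*R1:  [    0  23/2   3/2    12    23 ]
R3 <- R3 - (-1/5)*R2:  [     0      0  -22/5    1/5     -5 ]
R4 <- R4 - (23/10)*R2:  [       0        0  -169/10     -9/5    -23/2 ]
R4 <- R4 - (169/44)*R3:  [       0        0        0  -113/44   339/44 ]
Row echelon form:
[ -2  -5     -3       -6  |      -2 ]
[  0   5      8        6  |      15 ]
[  0   0  -22/5      1/5  |      -5 ]
[  0   0      0  -113/44  |  339/44 ]
Back-substitution:
t = (339/44) / (-113/44) = -3
w = (-5 - (1/5)*(-3)) / (-22/5) = 1
v = (15 - (8)*(1) - (6)*(-3)) / 5 = 5
u = (-2 - (-5)*(5) - (-3)*(1) - (-6)*(-3)) / -2 = -4

(-4, 5, 1, -3)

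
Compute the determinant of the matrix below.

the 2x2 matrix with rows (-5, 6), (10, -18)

Forward elimination:
R2 <- R2 - (-2)*R1:  [  0  -6 ]
Upper-triangular form:
[ -5   6 ]
[  0  -6 ]
det(A) = (-1)^0 * (-5) * (-6) = 30  (0 row swaps -> sign +1)

det(A) = 30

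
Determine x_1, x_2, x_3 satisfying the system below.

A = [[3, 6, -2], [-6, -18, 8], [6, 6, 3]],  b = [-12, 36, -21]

Forward elimination on [A|b]:
R2 <- R2 - (-2)*R1:  [  0  -6   4  12 ]
R3 <- R3 - (2)*R1:  [  0  -6   7   3 ]
R3 <- R3 - (1)*R2:  [  0   0   3  -9 ]
Row echelon form:
[ 3   6  -2  |  -12 ]
[ 0  -6   4  |   12 ]
[ 0   0   3  |   -9 ]
Back-substitution:
x_3 = (-9) / 3 = -3
x_2 = (12 - (4)*(-3)) / -6 = -4
x_1 = (-12 - (6)*(-4) - (-2)*(-3)) / 3 = 2

(2, -4, -3)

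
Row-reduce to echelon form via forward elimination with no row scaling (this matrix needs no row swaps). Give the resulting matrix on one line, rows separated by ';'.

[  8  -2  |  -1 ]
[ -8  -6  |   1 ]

REF = [8 -2 -1; 0 -8 0]

Forward elimination:
R2 <- R2 - (-1)*R1:  [  0  -8   0 ]
Row echelon form:
[ 8  -2  |  -1 ]
[ 0  -8  |   0 ]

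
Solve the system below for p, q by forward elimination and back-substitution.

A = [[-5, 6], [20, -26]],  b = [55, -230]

Forward elimination on [A|b]:
R2 <- R2 - (-4)*R1:  [   0   -2  -10 ]
Row echelon form:
[ -5   6  |   55 ]
[  0  -2  |  -10 ]
Back-substitution:
q = (-10) / -2 = 5
p = (55 - (6)*(5)) / -5 = -5

(-5, 5)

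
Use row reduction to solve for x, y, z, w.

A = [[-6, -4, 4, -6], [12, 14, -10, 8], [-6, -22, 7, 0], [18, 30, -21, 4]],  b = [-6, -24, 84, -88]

Forward elimination on [A|b]:
R2 <- R2 - (-2)*R1:  [   0    6   -2   -4  -36 ]
R3 <- R3 - (1)*R1:  [   0  -18    3    6   90 ]
R4 <- R4 - (-3)*R1:  [    0    18    -9   -14  -106 ]
R3 <- R3 - (-3)*R2:  [   0    0   -3   -6  -18 ]
R4 <- R4 - (3)*R2:  [  0   0  -3  -2   2 ]
R4 <- R4 - (1)*R3:  [  0   0   0   4  20 ]
Row echelon form:
[ -6  -4   4  -6  |   -6 ]
[  0   6  -2  -4  |  -36 ]
[  0   0  -3  -6  |  -18 ]
[  0   0   0   4  |   20 ]
Back-substitution:
w = (20) / 4 = 5
z = (-18 - (-6)*(5)) / -3 = -4
y = (-36 - (-2)*(-4) - (-4)*(5)) / 6 = -4
x = (-6 - (-4)*(-4) - (4)*(-4) - (-6)*(5)) / -6 = -4

(-4, -4, -4, 5)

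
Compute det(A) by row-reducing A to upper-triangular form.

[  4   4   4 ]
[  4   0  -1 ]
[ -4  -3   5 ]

Forward elimination:
R2 <- R2 - (1)*R1:  [  0  -4  -5 ]
R3 <- R3 - (-1)*R1:  [ 0  1  9 ]
R3 <- R3 - (-1/4)*R2:  [    0     0  31/4 ]
Upper-triangular form:
[ 4   4     4 ]
[ 0  -4    -5 ]
[ 0   0  31/4 ]
det(A) = (-1)^0 * (4) * (-4) * (31/4) = -124  (0 row swaps -> sign +1)

det(A) = -124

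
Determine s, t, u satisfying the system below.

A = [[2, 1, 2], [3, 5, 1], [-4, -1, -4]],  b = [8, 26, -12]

(2, 4, 0)

Forward elimination on [A|b]:
R2 <- R2 - (3/2)*R1:  [   0  7/2   -2   14 ]
R3 <- R3 - (-2)*R1:  [ 0  1  0  4 ]
R3 <- R3 - (2/7)*R2:  [   0    0  4/7    0 ]
Row echelon form:
[ 2    1    2  |   8 ]
[ 0  7/2   -2  |  14 ]
[ 0    0  4/7  |   0 ]
Back-substitution:
u = (0) / (4/7) = 0
t = (14 - (-2)*(0)) / (7/2) = 4
s = (8 - (1)*(4) - (2)*(0)) / 2 = 2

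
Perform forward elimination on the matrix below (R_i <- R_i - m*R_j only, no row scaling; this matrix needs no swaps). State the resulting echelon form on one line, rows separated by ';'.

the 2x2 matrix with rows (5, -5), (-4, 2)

REF = [5 -5; 0 -2]

Forward elimination:
R2 <- R2 - (-4/5)*R1:  [  0  -2 ]
Row echelon form:
[ 5  -5 ]
[ 0  -2 ]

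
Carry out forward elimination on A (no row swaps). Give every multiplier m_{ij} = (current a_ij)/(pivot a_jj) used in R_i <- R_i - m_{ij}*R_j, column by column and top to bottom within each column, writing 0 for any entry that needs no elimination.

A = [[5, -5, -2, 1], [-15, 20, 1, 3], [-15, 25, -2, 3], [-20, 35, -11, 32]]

Forward elimination:
R2 <- R2 - (-3)*R1:  [  0   5  -5   6 ]
R3 <- R3 - (-3)*R1:  [  0  10  -8   6 ]
R4 <- R4 - (-4)*R1:  [   0   15  -19   36 ]
R3 <- R3 - (2)*R2:  [  0   0   2  -6 ]
R4 <- R4 - (3)*R2:  [  0   0  -4  18 ]
R4 <- R4 - (-2)*R3:  [ 0  0  0  6 ]
Multipliers (in order of application): m_{21} = -3, m_{31} = -3, m_{41} = -4, m_{32} = 2, m_{42} = 3, m_{43} = -2

multipliers: -3, -3, -4, 2, 3, -2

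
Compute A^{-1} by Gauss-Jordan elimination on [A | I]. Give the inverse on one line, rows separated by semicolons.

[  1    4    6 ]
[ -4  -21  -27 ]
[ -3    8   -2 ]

Gauss-Jordan on [A | I]:
R2 <- R2 - (-4)*R1:  [  0  -5  -3  |   4   1   0 ]
R3 <- R3 - (-3)*R1:  [  0  20  16  |   3   0   1 ]
R2 <- (1/-5)*R2:  [    0     1   3/5  |  -4/5  -1/5     0 ]
R1 <- R1 - (4)*R2:  [    1     0  18/5  |  21/5   4/5     0 ]
R3 <- R3 - (20)*R2:  [  0   0   4  |  19   4   1 ]
R3 <- (1/4)*R3:  [    0     0     1  |  19/4     1   1/4 ]
R1 <- R1 - (18/5)*R3:  [       1        0        0  |  -129/10    -14/5    -9/10 ]
R2 <- R2 - (3/5)*R3:  [      0       1       0  |  -73/20    -4/5   -3/20 ]
Right block of [I | A^{-1}] is the inverse:
[ -129/10  -14/5  -9/10 ]
[  -73/20   -4/5  -3/20 ]
[    19/4      1    1/4 ]

inverse = [-129/10 -14/5 -9/10; -73/20 -4/5 -3/20; 19/4 1 1/4]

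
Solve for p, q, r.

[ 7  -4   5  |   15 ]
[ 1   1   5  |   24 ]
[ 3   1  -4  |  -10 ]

Forward elimination on [A|b]:
R2 <- R2 - (1/7)*R1:  [     0   11/7   30/7  153/7 ]
R3 <- R3 - (3/7)*R1:  [      0    19/7   -43/7  -115/7 ]
R3 <- R3 - (19/11)*R2:  [       0        0  -149/11  -596/11 ]
Row echelon form:
[ 7    -4        5  |       15 ]
[ 0  11/7     30/7  |    153/7 ]
[ 0     0  -149/11  |  -596/11 ]
Back-substitution:
r = (-596/11) / (-149/11) = 4
q = (153/7 - (30/7)*(4)) / (11/7) = 3
p = (15 - (-4)*(3) - (5)*(4)) / 7 = 1

(1, 3, 4)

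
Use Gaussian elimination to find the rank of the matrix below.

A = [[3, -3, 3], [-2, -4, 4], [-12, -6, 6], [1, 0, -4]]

rank(A) = 3

Row reduction:
R2 <- R2 - (-2/3)*R1:  [  0  -6   6 ]
R3 <- R3 - (-4)*R1:  [   0  -18   18 ]
R4 <- R4 - (1/3)*R1:  [  0   1  -5 ]
R3 <- R3 - (3)*R2:  [ 0  0  0 ]
R4 <- R4 - (-1/6)*R2:  [  0   0  -4 ]
R3 <-> R4   (pivot in column 3 was zero)
[ 3  -3   3 ]
[ 0  -6   6 ]
[ 0   0  -4 ]
[ 0   0   0 ]
Row echelon form:
[ 3  -3   3 ]
[ 0  -6   6 ]
[ 0   0  -4 ]
[ 0   0   0 ]
Nonzero rows / pivot columns: 3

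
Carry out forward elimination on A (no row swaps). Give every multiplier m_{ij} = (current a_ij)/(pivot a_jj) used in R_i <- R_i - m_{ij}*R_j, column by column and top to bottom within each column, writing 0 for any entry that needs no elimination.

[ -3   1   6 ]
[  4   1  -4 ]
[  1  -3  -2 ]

Forward elimination:
R2 <- R2 - (-4/3)*R1:  [   0  7/3    4 ]
R3 <- R3 - (-1/3)*R1:  [    0  -8/3     0 ]
R3 <- R3 - (-8/7)*R2:  [    0     0  32/7 ]
Multipliers (in order of application): m_{21} = -4/3, m_{31} = -1/3, m_{32} = -8/7

multipliers: -4/3, -1/3, -8/7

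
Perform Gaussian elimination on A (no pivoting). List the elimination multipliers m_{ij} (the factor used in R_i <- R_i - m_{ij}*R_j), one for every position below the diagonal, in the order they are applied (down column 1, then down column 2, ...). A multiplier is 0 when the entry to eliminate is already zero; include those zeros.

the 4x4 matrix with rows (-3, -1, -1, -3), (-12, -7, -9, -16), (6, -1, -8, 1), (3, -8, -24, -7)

Forward elimination:
R2 <- R2 - (4)*R1:  [  0  -3  -5  -4 ]
R3 <- R3 - (-2)*R1:  [   0   -3  -10   -5 ]
R4 <- R4 - (-1)*R1:  [   0   -9  -25  -10 ]
R3 <- R3 - (1)*R2:  [  0   0  -5  -1 ]
R4 <- R4 - (3)*R2:  [   0    0  -10    2 ]
R4 <- R4 - (2)*R3:  [ 0  0  0  4 ]
Multipliers (in order of application): m_{21} = 4, m_{31} = -2, m_{41} = -1, m_{32} = 1, m_{42} = 3, m_{43} = 2

multipliers: 4, -2, -1, 1, 3, 2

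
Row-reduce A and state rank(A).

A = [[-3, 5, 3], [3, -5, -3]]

Row reduction:
R2 <- R2 - (-1)*R1:  [ 0  0  0 ]
Row echelon form:
[ -3  5  3 ]
[  0  0  0 ]
Nonzero rows / pivot columns: 1

rank(A) = 1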